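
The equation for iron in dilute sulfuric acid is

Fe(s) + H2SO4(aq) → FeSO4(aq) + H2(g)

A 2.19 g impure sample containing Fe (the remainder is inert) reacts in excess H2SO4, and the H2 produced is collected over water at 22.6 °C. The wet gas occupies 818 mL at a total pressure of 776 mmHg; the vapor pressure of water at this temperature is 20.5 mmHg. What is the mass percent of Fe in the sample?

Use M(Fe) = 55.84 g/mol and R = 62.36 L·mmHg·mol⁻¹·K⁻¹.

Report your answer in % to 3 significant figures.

P(H2) = 776 − 20.5 = 755.5 mmHg
n(H2) = PV/RT = (755.5 × 0.8180) / (62.36 × 295.75) = 0.03351 mol
n(Fe) = (1/1) × 0.03351 = 0.03351 mol
m(Fe) = 0.03351 × 55.84 = 1.871 g
%Fe = 1.871 / 2.19 × 100 = 85.43%

85.4 %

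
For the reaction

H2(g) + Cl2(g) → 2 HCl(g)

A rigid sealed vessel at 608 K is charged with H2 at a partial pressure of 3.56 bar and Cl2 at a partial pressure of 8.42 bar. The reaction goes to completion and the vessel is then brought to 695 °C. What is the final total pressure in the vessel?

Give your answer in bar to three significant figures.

With V and T fixed, P_i ∝ n_i, so the mole ratios apply directly to partial pressures at 608 K.
P(Cl2) required for 3.56 bar of H2 = (1/1) × 3.56 = 3.560 bar; available 8.42 bar, so H2 is limiting.
P(Cl2) remaining = 8.42 − (1/1) × 3.56 = 4.860 bar
P(gaseous products) = (2)/1 × 3.56 = 7.120 bar
P_total at 608 K = 4.860 + 7.120 = 11.98 bar
Scaling to 695 °C: P = 11.98 × 968.15/608 = 19.08 bar

19.1 bar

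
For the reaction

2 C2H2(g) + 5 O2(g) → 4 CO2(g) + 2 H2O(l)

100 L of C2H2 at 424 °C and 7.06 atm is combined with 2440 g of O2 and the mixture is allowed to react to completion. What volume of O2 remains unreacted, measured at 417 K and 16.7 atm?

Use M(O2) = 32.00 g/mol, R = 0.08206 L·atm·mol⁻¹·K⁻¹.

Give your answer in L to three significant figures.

n(C2H2) = PV/RT = (7.06 × 100) / (0.08206 × 697.15) = 12.34 mol
n(O2) = 2440 / 32.00 = 76.25 mol
For 12.34 mol C2H2, stoichiometry requires (5/2) × 12.34 = 30.85 mol O2; 76.25 mol is available, so C2H2 is limiting.
n(O2) consumed = (5/2) × 12.34 = 30.85 mol; remaining = 76.25 − 30.85 = 45.40 mol
V(O2) = nRT/P = 45.40 × 0.08206 × 417 / 16.7 = 93.03 L

93.0 L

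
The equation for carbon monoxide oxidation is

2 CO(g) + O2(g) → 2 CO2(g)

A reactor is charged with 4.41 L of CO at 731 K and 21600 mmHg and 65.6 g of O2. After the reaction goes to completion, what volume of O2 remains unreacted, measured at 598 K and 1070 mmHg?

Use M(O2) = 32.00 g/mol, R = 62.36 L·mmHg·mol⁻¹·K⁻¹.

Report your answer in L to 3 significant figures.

35.0 L

n(CO) = PV/RT = (21600 × 4.41) / (62.36 × 731) = 2.090 mol
n(O2) = 65.6 / 32.00 = 2.050 mol
For 2.090 mol CO, stoichiometry requires (1/2) × 2.090 = 1.045 mol O2; 2.050 mol is available, so CO is limiting.
n(O2) consumed = (1/2) × 2.090 = 1.045 mol; remaining = 2.050 − 1.045 = 1.005 mol
V(O2) = nRT/P = 1.005 × 62.36 × 598 / 1070 = 35.03 L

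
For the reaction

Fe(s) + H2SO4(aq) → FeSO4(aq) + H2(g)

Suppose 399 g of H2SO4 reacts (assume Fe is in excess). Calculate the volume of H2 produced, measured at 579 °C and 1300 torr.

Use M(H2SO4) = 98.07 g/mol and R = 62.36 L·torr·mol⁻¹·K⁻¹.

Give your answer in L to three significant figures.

n(H2SO4) = 399.0 / 98.07 = 4.069 mol
n(H2) = (1/1) × 4.069 = 4.069 mol
V = nRT/P = 4.069 × 62.36 × 852.15 / 1300 = 166.3 L

166 L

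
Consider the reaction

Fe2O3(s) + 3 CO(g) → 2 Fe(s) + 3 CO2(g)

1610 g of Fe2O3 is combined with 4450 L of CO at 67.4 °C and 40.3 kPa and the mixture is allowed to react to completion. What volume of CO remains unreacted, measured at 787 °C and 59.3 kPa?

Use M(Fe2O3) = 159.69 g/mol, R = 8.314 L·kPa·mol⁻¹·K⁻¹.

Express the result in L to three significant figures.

4920 L

n(Fe2O3) = 1610 / 159.69 = 10.08 mol
n(CO) = PV/RT = (40.3 × 4450) / (8.314 × 340.55) = 63.34 mol
For 10.08 mol Fe2O3, stoichiometry requires (3/1) × 10.08 = 30.24 mol CO; 63.34 mol is available, so Fe2O3 is limiting.
n(CO) consumed = (3/1) × 10.08 = 30.24 mol; remaining = 63.34 − 30.24 = 33.10 mol
V(CO) = nRT/P = 33.10 × 8.314 × 1060.15 / 59.3 = 4920 L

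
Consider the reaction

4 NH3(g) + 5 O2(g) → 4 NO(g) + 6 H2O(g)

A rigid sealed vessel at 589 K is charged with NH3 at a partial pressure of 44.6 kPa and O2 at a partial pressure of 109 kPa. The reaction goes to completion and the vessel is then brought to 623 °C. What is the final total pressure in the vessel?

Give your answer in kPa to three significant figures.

With V and T fixed, P_i ∝ n_i, so the mole ratios apply directly to partial pressures at 589 K.
P(O2) required for 44.6 kPa of NH3 = (5/4) × 44.6 = 55.75 kPa; available 109 kPa, so NH3 is limiting.
P(O2) remaining = 109 − (5/4) × 44.6 = 53.25 kPa
P(gaseous products) = (4+6)/4 × 44.6 = 111.5 kPa
P_total at 589 K = 53.25 + 111.5 = 164.8 kPa
Scaling to 623 °C: P = 164.8 × 896.15/589 = 250.7 kPa

251 kPa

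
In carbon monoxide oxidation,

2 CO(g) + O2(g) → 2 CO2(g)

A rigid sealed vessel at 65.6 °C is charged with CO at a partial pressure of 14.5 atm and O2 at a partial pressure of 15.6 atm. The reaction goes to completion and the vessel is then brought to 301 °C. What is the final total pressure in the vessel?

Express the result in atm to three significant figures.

At constant V, partial pressures at 65.6 °C are proportional to moles, so apply stoichiometry directly to pressures.
P(O2) required for 14.5 atm of CO = (1/2) × 14.5 = 7.250 atm; available 15.6 atm, so CO is limiting.
P(O2) remaining = 15.6 − (1/2) × 14.5 = 8.350 atm
P(gaseous products) = (2)/2 × 14.5 = 14.50 atm
P_total at 65.6 °C = 8.350 + 14.50 = 22.85 atm
Scaling to 301 °C: P = 22.85 × 574.15/338.75 = 38.73 atm

38.7 atm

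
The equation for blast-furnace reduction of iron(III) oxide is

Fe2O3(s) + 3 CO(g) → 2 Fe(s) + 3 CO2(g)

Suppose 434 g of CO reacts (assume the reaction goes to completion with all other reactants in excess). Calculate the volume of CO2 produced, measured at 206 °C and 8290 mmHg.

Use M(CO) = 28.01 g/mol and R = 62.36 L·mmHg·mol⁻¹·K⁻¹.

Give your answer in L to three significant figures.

55.8 L

n(CO) = 434.0 / 28.01 = 15.49 mol
n(CO2) = (3/3) × 15.49 = 15.49 mol
V = nRT/P = 15.49 × 62.36 × 479.15 / 8290 = 55.83 L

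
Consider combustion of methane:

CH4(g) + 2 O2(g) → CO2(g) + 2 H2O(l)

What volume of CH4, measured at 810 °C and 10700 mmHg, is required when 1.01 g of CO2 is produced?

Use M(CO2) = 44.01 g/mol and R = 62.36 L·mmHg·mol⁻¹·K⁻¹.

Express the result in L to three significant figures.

0.145 L

n(CO2) = 1.010 / 44.01 = 0.02295 mol
n(CH4) = (1/1) × 0.02295 = 0.02295 mol
V = nRT/P = 0.02295 × 62.36 × 1083.15 / 10700 = 0.1449 L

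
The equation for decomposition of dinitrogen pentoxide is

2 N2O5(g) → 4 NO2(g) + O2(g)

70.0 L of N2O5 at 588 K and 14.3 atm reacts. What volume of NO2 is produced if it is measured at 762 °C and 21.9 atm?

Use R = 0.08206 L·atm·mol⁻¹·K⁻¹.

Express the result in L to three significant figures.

n(N2O5) = PV/RT = (14.3 × 70.0) / (0.08206 × 588) = 20.75 mol
n(NO2) = (4/2) × 20.75 = 41.50 mol
V = nRT/P = 41.50 × 0.08206 × 1035.15 / 21.9 = 161.0 L

161 L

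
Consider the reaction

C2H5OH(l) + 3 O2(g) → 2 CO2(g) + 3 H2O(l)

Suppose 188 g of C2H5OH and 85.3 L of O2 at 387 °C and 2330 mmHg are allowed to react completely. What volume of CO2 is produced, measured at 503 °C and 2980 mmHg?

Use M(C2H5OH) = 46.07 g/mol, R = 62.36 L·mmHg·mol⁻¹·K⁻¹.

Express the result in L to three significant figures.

n(C2H5OH) = 188 / 46.07 = 4.081 mol
n(O2) = PV/RT = (2330 × 85.3) / (62.36 × 660.15) = 4.828 mol
For 4.081 mol C2H5OH, stoichiometry requires (3/1) × 4.081 = 12.24 mol O2; 4.828 mol is available, so O2 is limiting.
n(CO2) = (2/3) × 4.828 = 3.219 mol
V(CO2) = nRT/P = 3.219 × 62.36 × 776.15 / 2980 = 52.28 L

52.3 L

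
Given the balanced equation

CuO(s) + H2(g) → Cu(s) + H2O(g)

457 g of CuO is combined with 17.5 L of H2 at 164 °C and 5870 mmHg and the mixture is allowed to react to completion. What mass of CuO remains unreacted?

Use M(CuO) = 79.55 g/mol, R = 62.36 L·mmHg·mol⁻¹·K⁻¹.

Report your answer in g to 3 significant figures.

157 g

n(CuO) = 457 / 79.55 = 5.745 mol
n(H2) = PV/RT = (5870 × 17.5) / (62.36 × 437.15) = 3.768 mol
For 5.745 mol CuO, stoichiometry requires (1/1) × 5.745 = 5.745 mol H2; 3.768 mol is available, so H2 is limiting.
n(CuO) consumed = (1/1) × 3.768 = 3.768 mol; remaining = 5.745 − 3.768 = 1.977 mol
m(CuO) = 1.977 × 79.55 = 157.3 g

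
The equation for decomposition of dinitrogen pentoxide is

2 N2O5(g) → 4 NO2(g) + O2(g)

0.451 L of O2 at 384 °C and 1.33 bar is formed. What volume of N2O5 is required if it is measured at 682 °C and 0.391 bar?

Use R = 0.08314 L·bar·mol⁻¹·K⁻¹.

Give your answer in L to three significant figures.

n(O2) = PV/RT = (1.33 × 0.451) / (0.08314 × 657.15) = 0.01098 mol
n(N2O5) = (2/1) × 0.01098 = 0.02196 mol
V = nRT/P = 0.02196 × 0.08314 × 955.15 / 0.391 = 4.460 L

4.46 L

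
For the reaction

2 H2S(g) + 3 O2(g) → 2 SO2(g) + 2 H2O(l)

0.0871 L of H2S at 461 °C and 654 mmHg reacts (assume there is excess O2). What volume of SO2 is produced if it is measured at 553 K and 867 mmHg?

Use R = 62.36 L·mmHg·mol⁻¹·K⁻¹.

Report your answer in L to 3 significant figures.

0.0495 L

n(H2S) = PV/RT = (654 × 0.0871) / (62.36 × 734.15) = 0.001244 mol
n(SO2) = (2/2) × 0.001244 = 0.001244 mol
V = nRT/P = 0.001244 × 62.36 × 553 / 867 = 0.04948 L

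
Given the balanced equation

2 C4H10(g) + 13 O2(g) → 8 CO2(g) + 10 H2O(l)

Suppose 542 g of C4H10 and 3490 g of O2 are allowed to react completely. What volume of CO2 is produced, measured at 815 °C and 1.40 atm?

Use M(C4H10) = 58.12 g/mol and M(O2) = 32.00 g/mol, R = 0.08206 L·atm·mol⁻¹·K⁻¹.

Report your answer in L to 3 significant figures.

n(C4H10) = 542 / 58.12 = 9.326 mol
n(O2) = 3490 / 32.00 = 109.1 mol
For 9.326 mol C4H10, stoichiometry requires (13/2) × 9.326 = 60.62 mol O2; 109.1 mol is available, so C4H10 is limiting.
n(CO2) = (8/2) × 9.326 = 37.30 mol
V(CO2) = nRT/P = 37.30 × 0.08206 × 1088.15 / 1.40 = 2379 L

2380 L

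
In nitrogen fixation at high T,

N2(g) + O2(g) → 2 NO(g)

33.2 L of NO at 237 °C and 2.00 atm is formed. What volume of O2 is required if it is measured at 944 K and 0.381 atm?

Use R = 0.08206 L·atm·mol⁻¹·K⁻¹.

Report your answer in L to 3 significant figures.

n(NO) = PV/RT = (2.00 × 33.2) / (0.08206 × 510.15) = 1.586 mol
n(O2) = (1/2) × 1.586 = 0.7930 mol
V = nRT/P = 0.7930 × 0.08206 × 944 / 0.381 = 161.2 L

161 L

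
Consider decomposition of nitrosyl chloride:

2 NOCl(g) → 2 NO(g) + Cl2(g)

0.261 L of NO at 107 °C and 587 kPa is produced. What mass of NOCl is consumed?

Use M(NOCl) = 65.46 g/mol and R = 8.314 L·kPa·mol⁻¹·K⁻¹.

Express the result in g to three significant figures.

3.17 g

n(NO) = PV/RT = (587 × 0.261) / (8.314 × 380.15) = 0.04847 mol
n(NOCl) = (2/2) × 0.04847 = 0.04847 mol
m(NOCl) = 0.04847 × 65.46 = 3.173 g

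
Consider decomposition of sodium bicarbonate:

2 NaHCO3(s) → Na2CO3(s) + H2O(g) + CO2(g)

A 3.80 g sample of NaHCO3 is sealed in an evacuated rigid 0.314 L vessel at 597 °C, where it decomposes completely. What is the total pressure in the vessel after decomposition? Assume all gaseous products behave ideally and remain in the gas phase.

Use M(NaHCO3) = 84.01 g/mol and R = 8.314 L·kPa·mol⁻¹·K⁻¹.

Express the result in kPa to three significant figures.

1040 kPa

n(NaHCO3) = 3.80 / 84.01 = 0.04523 mol
n(gas produced) = (2/2) × 0.04523 = 0.04523 mol
P = nRT/V = 0.04523 × 8.314 × 870.15 / 0.314 = 1042 kPa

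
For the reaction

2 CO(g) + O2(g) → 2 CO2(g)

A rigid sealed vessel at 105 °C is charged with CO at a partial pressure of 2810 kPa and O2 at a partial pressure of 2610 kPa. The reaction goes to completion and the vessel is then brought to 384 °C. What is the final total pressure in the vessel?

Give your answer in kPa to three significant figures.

Because the vessel is rigid and T is held at 105 °C, work the stoichiometry in partial pressures (P_i = n_iRT/V).
P(O2) required for 2810 kPa of CO = (1/2) × 2810 = 1405 kPa; available 2610 kPa, so CO is limiting.
P(O2) remaining = 2610 − (1/2) × 2810 = 1205 kPa
P(gaseous products) = (2)/2 × 2810 = 2810 kPa
P_total at 105 °C = 1205 + 2810 = 4015 kPa
Scaling to 384 °C: P = 4015 × 657.15/378.15 = 6977 kPa

6980 kPa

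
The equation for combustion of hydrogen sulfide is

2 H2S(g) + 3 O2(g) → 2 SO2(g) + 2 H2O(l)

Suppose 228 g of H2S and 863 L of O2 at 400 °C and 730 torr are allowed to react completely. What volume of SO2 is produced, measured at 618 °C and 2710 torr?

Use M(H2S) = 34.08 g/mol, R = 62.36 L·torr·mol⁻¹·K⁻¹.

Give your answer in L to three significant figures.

n(H2S) = 228 / 34.08 = 6.690 mol
n(O2) = PV/RT = (730 × 863) / (62.36 × 673.15) = 15.01 mol
For 6.690 mol H2S, stoichiometry requires (3/2) × 6.690 = 10.04 mol O2; 15.01 mol is available, so H2S is limiting.
n(SO2) = (2/2) × 6.690 = 6.690 mol
V(SO2) = nRT/P = 6.690 × 62.36 × 891.15 / 2710 = 137.2 L

137 L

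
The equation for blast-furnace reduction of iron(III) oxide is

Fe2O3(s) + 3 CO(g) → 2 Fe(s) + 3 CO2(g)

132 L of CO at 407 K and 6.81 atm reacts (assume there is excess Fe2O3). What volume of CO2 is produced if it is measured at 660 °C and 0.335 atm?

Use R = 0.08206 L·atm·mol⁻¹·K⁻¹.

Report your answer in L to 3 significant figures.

6150 L

n(CO) = PV/RT = (6.81 × 132) / (0.08206 × 407) = 26.92 mol
n(CO2) = (3/3) × 26.92 = 26.92 mol
V = nRT/P = 26.92 × 0.08206 × 933.15 / 0.335 = 6153 L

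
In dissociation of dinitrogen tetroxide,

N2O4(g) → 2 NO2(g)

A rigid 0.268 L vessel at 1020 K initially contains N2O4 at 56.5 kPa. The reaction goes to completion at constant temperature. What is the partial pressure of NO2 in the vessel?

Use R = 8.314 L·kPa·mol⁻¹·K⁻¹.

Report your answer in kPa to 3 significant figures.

n(N2O4)₀ = PV/RT = (56.5 × 0.268) / (8.314 × 1020) = 0.001786 mol
n(NO2) = (2/1) × 0.001786 = 0.003572 mol
P(NO2) = nRT/V = 0.003572 × 8.314 × 1020 / 0.268 = 113.0 kPa

113 kPa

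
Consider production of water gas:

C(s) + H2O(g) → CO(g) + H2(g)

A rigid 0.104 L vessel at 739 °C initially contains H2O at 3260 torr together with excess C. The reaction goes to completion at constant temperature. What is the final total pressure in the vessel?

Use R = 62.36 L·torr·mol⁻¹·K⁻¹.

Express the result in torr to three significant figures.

6520 torr

At constant T and V, P ∝ n(gas): 1 mol gas → 2 mol gas.
P_final = (2/1) × 3260 = 6520 torr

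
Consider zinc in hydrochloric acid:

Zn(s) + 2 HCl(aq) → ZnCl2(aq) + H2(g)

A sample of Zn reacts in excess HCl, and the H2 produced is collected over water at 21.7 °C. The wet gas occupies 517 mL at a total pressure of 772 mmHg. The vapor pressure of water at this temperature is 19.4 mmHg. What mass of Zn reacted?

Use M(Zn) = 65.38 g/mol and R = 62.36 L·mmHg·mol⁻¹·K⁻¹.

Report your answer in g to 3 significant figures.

1.38 g

P(H2) = 772 − 19.4 = 752.6 mmHg
n(H2) = PV/RT = (752.6 × 0.5170) / (62.36 × 294.85) = 0.02116 mol
n(Zn) = (1/1) × 0.02116 = 0.02116 mol
m(Zn) = 0.02116 × 65.38 = 1.383 g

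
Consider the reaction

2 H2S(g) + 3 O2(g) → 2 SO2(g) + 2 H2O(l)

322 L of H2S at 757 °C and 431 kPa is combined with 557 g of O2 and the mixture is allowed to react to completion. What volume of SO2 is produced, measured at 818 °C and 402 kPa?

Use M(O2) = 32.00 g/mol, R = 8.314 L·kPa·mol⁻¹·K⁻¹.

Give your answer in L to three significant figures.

262 L

n(H2S) = PV/RT = (431 × 322) / (8.314 × 1030.15) = 16.20 mol
n(O2) = 557 / 32.00 = 17.41 mol
For 16.20 mol H2S, stoichiometry requires (3/2) × 16.20 = 24.30 mol O2; 17.41 mol is available, so O2 is limiting.
n(SO2) = (2/3) × 17.41 = 11.61 mol
V(SO2) = nRT/P = 11.61 × 8.314 × 1091.15 / 402 = 262.0 L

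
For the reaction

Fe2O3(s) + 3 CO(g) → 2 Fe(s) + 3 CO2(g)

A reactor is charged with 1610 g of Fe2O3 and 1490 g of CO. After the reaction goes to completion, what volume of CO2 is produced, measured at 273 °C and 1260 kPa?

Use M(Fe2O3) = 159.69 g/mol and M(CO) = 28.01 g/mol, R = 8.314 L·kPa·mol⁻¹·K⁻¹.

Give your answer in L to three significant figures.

n(Fe2O3) = 1610 / 159.69 = 10.08 mol
n(CO) = 1490 / 28.01 = 53.20 mol
For 10.08 mol Fe2O3, stoichiometry requires (3/1) × 10.08 = 30.24 mol CO; 53.20 mol is available, so Fe2O3 is limiting.
n(CO2) = (3/1) × 10.08 = 30.24 mol
V(CO2) = nRT/P = 30.24 × 8.314 × 546.15 / 1260 = 109.0 L

109 L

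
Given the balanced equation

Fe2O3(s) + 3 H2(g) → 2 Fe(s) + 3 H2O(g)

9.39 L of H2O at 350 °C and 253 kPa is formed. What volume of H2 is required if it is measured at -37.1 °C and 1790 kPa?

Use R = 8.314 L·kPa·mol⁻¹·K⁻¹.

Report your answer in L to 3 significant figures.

0.503 L

n(H2O) = PV/RT = (253 × 9.39) / (8.314 × 623.15) = 0.4585 mol
n(H2) = (3/3) × 0.4585 = 0.4585 mol
V = nRT/P = 0.4585 × 8.314 × 236.05 / 1790 = 0.5027 L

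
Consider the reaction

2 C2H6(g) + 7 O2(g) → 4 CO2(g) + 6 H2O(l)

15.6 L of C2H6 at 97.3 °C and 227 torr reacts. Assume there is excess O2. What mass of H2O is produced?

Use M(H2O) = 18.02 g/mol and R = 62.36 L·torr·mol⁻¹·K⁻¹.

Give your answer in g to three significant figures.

8.29 g

n(C2H6) = PV/RT = (227 × 15.6) / (62.36 × 370.45) = 0.1533 mol
n(H2O) = (6/2) × 0.1533 = 0.4599 mol
m(H2O) = 0.4599 × 18.02 = 8.287 g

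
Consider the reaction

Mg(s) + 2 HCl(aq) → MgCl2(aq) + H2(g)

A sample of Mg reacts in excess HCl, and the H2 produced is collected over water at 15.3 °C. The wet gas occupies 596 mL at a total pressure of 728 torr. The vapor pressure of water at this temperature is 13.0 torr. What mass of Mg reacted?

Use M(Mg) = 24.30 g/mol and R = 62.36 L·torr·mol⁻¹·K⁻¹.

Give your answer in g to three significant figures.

P(H2) = 728 − 13.0 = 715.0 torr
n(H2) = PV/RT = (715.0 × 0.5960) / (62.36 × 288.45) = 0.02369 mol
n(Mg) = (1/1) × 0.02369 = 0.02369 mol
m(Mg) = 0.02369 × 24.30 = 0.5757 g

0.576 g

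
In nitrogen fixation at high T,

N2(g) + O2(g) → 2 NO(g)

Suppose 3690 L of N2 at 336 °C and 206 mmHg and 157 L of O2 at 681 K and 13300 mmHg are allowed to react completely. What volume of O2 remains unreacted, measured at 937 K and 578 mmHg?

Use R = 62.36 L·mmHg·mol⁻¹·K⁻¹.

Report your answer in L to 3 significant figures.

n(N2) = PV/RT = (206 × 3690) / (62.36 × 609.15) = 20.01 mol
n(O2) = PV/RT = (13300 × 157) / (62.36 × 681) = 49.17 mol
For 20.01 mol N2, stoichiometry requires (1/1) × 20.01 = 20.01 mol O2; 49.17 mol is available, so N2 is limiting.
n(O2) consumed = (1/1) × 20.01 = 20.01 mol; remaining = 49.17 − 20.01 = 29.16 mol
V(O2) = nRT/P = 29.16 × 62.36 × 937 / 578 = 2948 L

2950 L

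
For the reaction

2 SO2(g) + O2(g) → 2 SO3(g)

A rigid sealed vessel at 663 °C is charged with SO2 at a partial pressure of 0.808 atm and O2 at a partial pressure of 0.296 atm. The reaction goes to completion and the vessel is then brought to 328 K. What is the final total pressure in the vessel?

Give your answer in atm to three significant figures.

0.283 atm

With V and T fixed, P_i ∝ n_i, so the mole ratios apply directly to partial pressures at 663 °C.
P(O2) required for 0.808 atm of SO2 = (1/2) × 0.808 = 0.4040 atm; available 0.296 atm, so O2 is limiting.
P(SO2) remaining = 0.808 − (2/1) × 0.296 = 0.2160 atm
P(gaseous products) = (2)/1 × 0.296 = 0.5920 atm
P_total at 663 °C = 0.2160 + 0.5920 = 0.8080 atm
Scaling to 328 K: P = 0.8080 × 328/936.15 = 0.2831 atm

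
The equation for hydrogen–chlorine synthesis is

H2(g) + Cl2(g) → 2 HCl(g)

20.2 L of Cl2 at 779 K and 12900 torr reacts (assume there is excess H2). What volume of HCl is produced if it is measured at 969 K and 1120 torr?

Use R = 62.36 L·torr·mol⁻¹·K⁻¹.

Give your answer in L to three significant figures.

579 L

n(Cl2) = PV/RT = (12900 × 20.2) / (62.36 × 779) = 5.364 mol
n(HCl) = (2/1) × 5.364 = 10.73 mol
V = nRT/P = 10.73 × 62.36 × 969 / 1120 = 578.9 L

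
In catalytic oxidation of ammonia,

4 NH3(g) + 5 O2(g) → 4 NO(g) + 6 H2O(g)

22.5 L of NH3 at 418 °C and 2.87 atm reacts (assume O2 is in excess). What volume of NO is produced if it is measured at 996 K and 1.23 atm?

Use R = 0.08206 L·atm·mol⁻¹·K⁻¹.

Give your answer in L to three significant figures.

75.7 L

n(NH3) = PV/RT = (2.87 × 22.5) / (0.08206 × 691.15) = 1.139 mol
n(NO) = (4/4) × 1.139 = 1.139 mol
V = nRT/P = 1.139 × 0.08206 × 996 / 1.23 = 75.68 L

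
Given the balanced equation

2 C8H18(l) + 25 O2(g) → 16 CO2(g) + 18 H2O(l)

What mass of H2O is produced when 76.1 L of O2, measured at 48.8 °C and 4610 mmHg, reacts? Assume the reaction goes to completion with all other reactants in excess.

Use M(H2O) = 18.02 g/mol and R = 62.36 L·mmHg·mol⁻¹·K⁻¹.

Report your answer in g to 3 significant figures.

227 g

n(O2) = PV/RT = (4610 × 76.1) / (62.36 × 321.95) = 17.47 mol
n(H2O) = (18/25) × 17.47 = 12.58 mol
m(H2O) = 12.58 × 18.02 = 226.7 g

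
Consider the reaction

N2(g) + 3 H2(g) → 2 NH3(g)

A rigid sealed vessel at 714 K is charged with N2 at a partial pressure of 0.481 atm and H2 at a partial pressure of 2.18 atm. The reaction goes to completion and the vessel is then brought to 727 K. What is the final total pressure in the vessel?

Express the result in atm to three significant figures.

1.73 atm

With V and T fixed, P_i ∝ n_i, so the mole ratios apply directly to partial pressures at 714 K.
P(H2) required for 0.481 atm of N2 = (3/1) × 0.481 = 1.443 atm; available 2.18 atm, so N2 is limiting.
P(H2) remaining = 2.18 − (3/1) × 0.481 = 0.7370 atm
P(gaseous products) = (2)/1 × 0.481 = 0.9620 atm
P_total at 714 K = 0.7370 + 0.9620 = 1.699 atm
Scaling to 727 K: P = 1.699 × 727/714 = 1.730 atm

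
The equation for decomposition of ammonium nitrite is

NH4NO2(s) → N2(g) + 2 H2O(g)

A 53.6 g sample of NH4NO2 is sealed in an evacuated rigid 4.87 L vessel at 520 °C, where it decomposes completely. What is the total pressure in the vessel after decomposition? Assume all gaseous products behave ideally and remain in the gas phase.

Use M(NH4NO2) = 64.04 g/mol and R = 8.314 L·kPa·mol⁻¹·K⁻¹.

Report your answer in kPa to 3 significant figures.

n(NH4NO2) = 53.6 / 64.04 = 0.8370 mol
n(gas produced) = (3/1) × 0.8370 = 2.511 mol
P = nRT/V = 2.511 × 8.314 × 793.15 / 4.87 = 3400 kPa

3400 kPa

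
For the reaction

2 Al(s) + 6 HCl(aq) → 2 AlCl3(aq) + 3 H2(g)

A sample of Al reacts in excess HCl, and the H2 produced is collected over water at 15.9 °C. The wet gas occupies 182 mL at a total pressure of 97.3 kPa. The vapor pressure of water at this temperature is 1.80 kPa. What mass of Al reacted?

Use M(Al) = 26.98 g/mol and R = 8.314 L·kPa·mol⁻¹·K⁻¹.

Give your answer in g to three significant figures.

0.130 g

P(H2) = 97.3 − 1.80 = 95.50 kPa
n(H2) = PV/RT = (95.50 × 0.1820) / (8.314 × 289.05) = 0.007233 mol
n(Al) = (2/3) × 0.007233 = 0.004822 mol
m(Al) = 0.004822 × 26.98 = 0.1301 g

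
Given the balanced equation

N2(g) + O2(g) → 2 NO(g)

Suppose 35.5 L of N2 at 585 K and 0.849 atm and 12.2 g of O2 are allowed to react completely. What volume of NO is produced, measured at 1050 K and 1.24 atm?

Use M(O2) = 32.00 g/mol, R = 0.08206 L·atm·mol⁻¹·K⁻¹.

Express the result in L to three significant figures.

n(N2) = PV/RT = (0.849 × 35.5) / (0.08206 × 585) = 0.6278 mol
n(O2) = 12.2 / 32.00 = 0.3812 mol
For 0.6278 mol N2, stoichiometry requires (1/1) × 0.6278 = 0.6278 mol O2; 0.3812 mol is available, so O2 is limiting.
n(NO) = (2/1) × 0.3812 = 0.7624 mol
V(NO) = nRT/P = 0.7624 × 0.08206 × 1050 / 1.24 = 52.98 L

53.0 L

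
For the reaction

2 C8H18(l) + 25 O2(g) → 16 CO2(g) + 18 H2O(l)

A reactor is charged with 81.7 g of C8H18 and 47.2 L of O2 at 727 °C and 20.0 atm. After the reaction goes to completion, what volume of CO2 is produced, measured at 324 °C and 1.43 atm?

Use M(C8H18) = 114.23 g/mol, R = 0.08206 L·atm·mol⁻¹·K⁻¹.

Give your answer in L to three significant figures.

n(C8H18) = 81.7 / 114.23 = 0.7152 mol
n(O2) = PV/RT = (20.0 × 47.2) / (0.08206 × 1000.15) = 11.50 mol
For 0.7152 mol C8H18, stoichiometry requires (25/2) × 0.7152 = 8.940 mol O2; 11.50 mol is available, so C8H18 is limiting.
n(CO2) = (16/2) × 0.7152 = 5.722 mol
V(CO2) = nRT/P = 5.722 × 0.08206 × 597.15 / 1.43 = 196.1 L

196 L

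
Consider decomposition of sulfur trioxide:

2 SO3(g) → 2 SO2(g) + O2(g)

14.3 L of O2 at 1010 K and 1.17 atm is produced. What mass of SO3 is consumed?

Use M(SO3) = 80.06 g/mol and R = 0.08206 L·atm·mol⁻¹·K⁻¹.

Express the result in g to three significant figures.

n(O2) = PV/RT = (1.17 × 14.3) / (0.08206 × 1010) = 0.2019 mol
n(SO3) = (2/1) × 0.2019 = 0.4038 mol
m(SO3) = 0.4038 × 80.06 = 32.33 g

32.3 g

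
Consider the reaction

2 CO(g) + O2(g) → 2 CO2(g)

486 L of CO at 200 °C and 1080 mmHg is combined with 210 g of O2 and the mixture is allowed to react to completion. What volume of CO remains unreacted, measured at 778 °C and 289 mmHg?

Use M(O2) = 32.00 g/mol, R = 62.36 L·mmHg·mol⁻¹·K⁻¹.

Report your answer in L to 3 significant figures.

n(CO) = PV/RT = (1080 × 486) / (62.36 × 473.15) = 17.79 mol
n(O2) = 210 / 32.00 = 6.562 mol
For 17.79 mol CO, stoichiometry requires (1/2) × 17.79 = 8.895 mol O2; 6.562 mol is available, so O2 is limiting.
n(CO) consumed = (2/1) × 6.562 = 13.12 mol; remaining = 17.79 − 13.12 = 4.670 mol
V(CO) = nRT/P = 4.670 × 62.36 × 1051.15 / 289 = 1059 L

1060 L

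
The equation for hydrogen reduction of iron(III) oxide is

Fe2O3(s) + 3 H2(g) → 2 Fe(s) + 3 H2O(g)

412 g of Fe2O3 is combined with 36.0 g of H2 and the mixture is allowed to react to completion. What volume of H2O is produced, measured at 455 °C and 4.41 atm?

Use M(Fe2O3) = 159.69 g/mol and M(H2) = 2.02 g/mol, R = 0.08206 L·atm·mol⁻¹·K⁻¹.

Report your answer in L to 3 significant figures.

n(Fe2O3) = 412 / 159.69 = 2.580 mol
n(H2) = 36.0 / 2.02 = 17.82 mol
For 2.580 mol Fe2O3, stoichiometry requires (3/1) × 2.580 = 7.740 mol H2; 17.82 mol is available, so Fe2O3 is limiting.
n(H2O) = (3/1) × 2.580 = 7.740 mol
V(H2O) = nRT/P = 7.740 × 0.08206 × 728.15 / 4.41 = 104.9 L

105 L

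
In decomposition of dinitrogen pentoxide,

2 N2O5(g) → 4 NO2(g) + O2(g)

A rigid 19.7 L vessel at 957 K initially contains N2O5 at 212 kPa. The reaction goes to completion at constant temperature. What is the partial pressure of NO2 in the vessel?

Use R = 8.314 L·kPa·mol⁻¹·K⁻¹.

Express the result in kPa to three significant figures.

424 kPa

n(N2O5)₀ = PV/RT = (212 × 19.7) / (8.314 × 957) = 0.5249 mol
n(NO2) = (4/2) × 0.5249 = 1.050 mol
P(NO2) = nRT/V = 1.050 × 8.314 × 957 / 19.7 = 424.1 kPa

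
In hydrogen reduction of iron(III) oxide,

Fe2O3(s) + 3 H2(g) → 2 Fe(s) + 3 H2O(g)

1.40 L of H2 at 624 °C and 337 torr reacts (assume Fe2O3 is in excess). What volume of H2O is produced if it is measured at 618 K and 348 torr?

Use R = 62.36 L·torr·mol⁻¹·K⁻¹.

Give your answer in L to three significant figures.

n(H2) = PV/RT = (337 × 1.40) / (62.36 × 897.15) = 0.008433 mol
n(H2O) = (3/3) × 0.008433 = 0.008433 mol
V = nRT/P = 0.008433 × 62.36 × 618 / 348 = 0.9339 L

0.934 L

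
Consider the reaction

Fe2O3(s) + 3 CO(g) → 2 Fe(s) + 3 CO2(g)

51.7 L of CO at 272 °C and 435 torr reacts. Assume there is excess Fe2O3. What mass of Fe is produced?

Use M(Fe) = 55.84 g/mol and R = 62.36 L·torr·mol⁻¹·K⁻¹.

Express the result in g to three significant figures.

24.6 g

n(CO) = PV/RT = (435 × 51.7) / (62.36 × 545.15) = 0.6615 mol
n(Fe) = (2/3) × 0.6615 = 0.4410 mol
m(Fe) = 0.4410 × 55.84 = 24.63 g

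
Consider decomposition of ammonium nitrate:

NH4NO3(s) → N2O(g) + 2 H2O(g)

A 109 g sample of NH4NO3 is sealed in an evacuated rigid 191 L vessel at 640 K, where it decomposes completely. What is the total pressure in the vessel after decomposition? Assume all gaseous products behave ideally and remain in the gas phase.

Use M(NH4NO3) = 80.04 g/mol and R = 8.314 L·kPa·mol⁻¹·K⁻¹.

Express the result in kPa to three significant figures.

n(NH4NO3) = 109 / 80.04 = 1.362 mol
n(gas produced) = (3/1) × 1.362 = 4.086 mol
P = nRT/V = 4.086 × 8.314 × 640 / 191 = 113.8 kPa

114 kPa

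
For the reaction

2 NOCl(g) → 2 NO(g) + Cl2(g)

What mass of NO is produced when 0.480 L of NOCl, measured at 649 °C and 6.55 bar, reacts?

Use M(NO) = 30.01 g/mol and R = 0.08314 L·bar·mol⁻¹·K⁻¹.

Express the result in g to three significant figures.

1.23 g

n(NOCl) = PV/RT = (6.55 × 0.480) / (0.08314 × 922.15) = 0.04101 mol
n(NO) = (2/2) × 0.04101 = 0.04101 mol
m(NO) = 0.04101 × 30.01 = 1.231 g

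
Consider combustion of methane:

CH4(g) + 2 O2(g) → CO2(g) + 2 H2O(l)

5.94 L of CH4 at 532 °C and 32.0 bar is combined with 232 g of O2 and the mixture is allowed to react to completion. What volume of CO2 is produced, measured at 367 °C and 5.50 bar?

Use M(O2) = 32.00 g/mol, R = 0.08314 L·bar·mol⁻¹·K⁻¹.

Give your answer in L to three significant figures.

27.5 L

n(CH4) = PV/RT = (32.0 × 5.94) / (0.08314 × 805.15) = 2.840 mol
n(O2) = 232 / 32.00 = 7.250 mol
For 2.840 mol CH4, stoichiometry requires (2/1) × 2.840 = 5.680 mol O2; 7.250 mol is available, so CH4 is limiting.
n(CO2) = (1/1) × 2.840 = 2.840 mol
V(CO2) = nRT/P = 2.840 × 0.08314 × 640.15 / 5.50 = 27.48 L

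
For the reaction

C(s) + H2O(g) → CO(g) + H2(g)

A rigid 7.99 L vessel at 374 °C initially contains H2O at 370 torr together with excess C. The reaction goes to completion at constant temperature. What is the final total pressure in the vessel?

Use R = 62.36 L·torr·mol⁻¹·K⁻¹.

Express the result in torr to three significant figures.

At constant T and V, P ∝ n(gas): 1 mol gas → 2 mol gas.
P_final = (2/1) × 370 = 740.0 torr

740 torr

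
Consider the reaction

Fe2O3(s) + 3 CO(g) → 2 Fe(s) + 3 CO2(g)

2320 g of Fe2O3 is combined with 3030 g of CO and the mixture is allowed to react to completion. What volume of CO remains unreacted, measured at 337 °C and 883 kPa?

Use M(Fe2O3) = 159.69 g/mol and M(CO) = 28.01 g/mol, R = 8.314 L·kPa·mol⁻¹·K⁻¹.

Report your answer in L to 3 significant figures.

n(Fe2O3) = 2320 / 159.69 = 14.53 mol
n(CO) = 3030 / 28.01 = 108.2 mol
For 14.53 mol Fe2O3, stoichiometry requires (3/1) × 14.53 = 43.59 mol CO; 108.2 mol is available, so Fe2O3 is limiting.
n(CO) consumed = (3/1) × 14.53 = 43.59 mol; remaining = 108.2 − 43.59 = 64.61 mol
V(CO) = nRT/P = 64.61 × 8.314 × 610.15 / 883 = 371.2 L

371 L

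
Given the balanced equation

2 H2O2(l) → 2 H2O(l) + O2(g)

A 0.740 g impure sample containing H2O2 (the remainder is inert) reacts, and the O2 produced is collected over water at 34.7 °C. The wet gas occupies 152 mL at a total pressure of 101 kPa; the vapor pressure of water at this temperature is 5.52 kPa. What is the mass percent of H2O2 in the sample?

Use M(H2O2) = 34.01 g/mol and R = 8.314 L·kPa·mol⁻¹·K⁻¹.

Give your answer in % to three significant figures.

P(O2) = 101 − 5.52 = 95.48 kPa
n(O2) = PV/RT = (95.48 × 0.1520) / (8.314 × 307.85) = 0.005670 mol
n(H2O2) = (2/1) × 0.005670 = 0.01134 mol
m(H2O2) = 0.01134 × 34.01 = 0.3857 g
%H2O2 = 0.3857 / 0.740 × 100 = 52.12%

52.1 %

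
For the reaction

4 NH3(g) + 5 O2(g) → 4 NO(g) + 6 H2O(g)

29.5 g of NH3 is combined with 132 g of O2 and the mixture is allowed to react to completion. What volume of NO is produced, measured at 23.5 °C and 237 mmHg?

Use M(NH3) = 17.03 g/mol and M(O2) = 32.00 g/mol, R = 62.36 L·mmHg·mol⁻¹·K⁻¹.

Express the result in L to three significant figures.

n(NH3) = 29.5 / 17.03 = 1.732 mol
n(O2) = 132 / 32.00 = 4.125 mol
For 1.732 mol NH3, stoichiometry requires (5/4) × 1.732 = 2.165 mol O2; 4.125 mol is available, so NH3 is limiting.
n(NO) = (4/4) × 1.732 = 1.732 mol
V(NO) = nRT/P = 1.732 × 62.36 × 296.65 / 237 = 135.2 L

135 L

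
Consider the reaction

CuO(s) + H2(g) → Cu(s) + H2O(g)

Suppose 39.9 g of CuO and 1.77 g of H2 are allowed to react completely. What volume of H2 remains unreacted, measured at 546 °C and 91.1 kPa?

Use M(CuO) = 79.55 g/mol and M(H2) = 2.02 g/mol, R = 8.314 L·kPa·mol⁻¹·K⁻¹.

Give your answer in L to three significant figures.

28.0 L

n(CuO) = 39.9 / 79.55 = 0.5016 mol
n(H2) = 1.77 / 2.02 = 0.8762 mol
For 0.5016 mol CuO, stoichiometry requires (1/1) × 0.5016 = 0.5016 mol H2; 0.8762 mol is available, so CuO is limiting.
n(H2) consumed = (1/1) × 0.5016 = 0.5016 mol; remaining = 0.8762 − 0.5016 = 0.3746 mol
V(H2) = nRT/P = 0.3746 × 8.314 × 819.15 / 91.1 = 28.00 L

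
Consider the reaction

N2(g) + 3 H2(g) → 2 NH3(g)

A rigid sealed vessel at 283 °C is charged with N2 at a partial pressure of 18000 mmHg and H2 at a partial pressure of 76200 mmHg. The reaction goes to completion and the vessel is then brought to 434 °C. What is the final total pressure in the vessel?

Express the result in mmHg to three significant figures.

74000 mmHg

Because the vessel is rigid and T is held at 283 °C, work the stoichiometry in partial pressures (P_i = n_iRT/V).
P(H2) required for 18000 mmHg of N2 = (3/1) × 18000 = 54000 mmHg; available 76200 mmHg, so N2 is limiting.
P(H2) remaining = 76200 − (3/1) × 18000 = 22200 mmHg
P(gaseous products) = (2)/1 × 18000 = 36000 mmHg
P_total at 283 °C = 22200 + 36000 = 58200 mmHg
Scaling to 434 °C: P = 58200 × 707.15/556.15 = 74000 mmHg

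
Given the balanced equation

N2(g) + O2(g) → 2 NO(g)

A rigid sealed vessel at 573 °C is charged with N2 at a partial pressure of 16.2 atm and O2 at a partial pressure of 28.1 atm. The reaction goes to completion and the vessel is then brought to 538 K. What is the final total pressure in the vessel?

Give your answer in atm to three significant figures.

With V and T fixed, P_i ∝ n_i, so the mole ratios apply directly to partial pressures at 573 °C.
P(O2) required for 16.2 atm of N2 = (1/1) × 16.2 = 16.20 atm; available 28.1 atm, so N2 is limiting.
P(O2) remaining = 28.1 − (1/1) × 16.2 = 11.90 atm
P(gaseous products) = (2)/1 × 16.2 = 32.40 atm
P_total at 573 °C = 11.90 + 32.40 = 44.30 atm
Scaling to 538 K: P = 44.30 × 538/846.15 = 28.17 atm

28.2 atm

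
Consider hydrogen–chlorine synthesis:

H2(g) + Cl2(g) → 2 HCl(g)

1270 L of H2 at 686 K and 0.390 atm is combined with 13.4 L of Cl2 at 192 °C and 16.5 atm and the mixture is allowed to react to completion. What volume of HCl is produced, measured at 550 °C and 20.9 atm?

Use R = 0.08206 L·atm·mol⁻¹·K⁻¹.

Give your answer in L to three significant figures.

37.4 L

n(H2) = PV/RT = (0.390 × 1270) / (0.08206 × 686) = 8.799 mol
n(Cl2) = PV/RT = (16.5 × 13.4) / (0.08206 × 465.15) = 5.792 mol
For 8.799 mol H2, stoichiometry requires (1/1) × 8.799 = 8.799 mol Cl2; 5.792 mol is available, so Cl2 is limiting.
n(HCl) = (2/1) × 5.792 = 11.58 mol
V(HCl) = nRT/P = 11.58 × 0.08206 × 823.15 / 20.9 = 37.43 L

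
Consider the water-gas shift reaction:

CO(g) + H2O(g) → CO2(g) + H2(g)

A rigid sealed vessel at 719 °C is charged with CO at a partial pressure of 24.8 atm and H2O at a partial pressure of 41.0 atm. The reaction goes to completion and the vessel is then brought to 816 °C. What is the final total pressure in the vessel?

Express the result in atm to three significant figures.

At constant V, partial pressures at 719 °C are proportional to moles, so apply stoichiometry directly to pressures.
P(H2O) required for 24.8 atm of CO = (1/1) × 24.8 = 24.80 atm; available 41.0 atm, so CO is limiting.
P(H2O) remaining = 41.0 − (1/1) × 24.8 = 16.20 atm
P(gaseous products) = (1+1)/1 × 24.8 = 49.60 atm
P_total at 719 °C = 16.20 + 49.60 = 65.80 atm
Scaling to 816 °C: P = 65.80 × 1089.15/992.15 = 72.23 atm

72.2 atm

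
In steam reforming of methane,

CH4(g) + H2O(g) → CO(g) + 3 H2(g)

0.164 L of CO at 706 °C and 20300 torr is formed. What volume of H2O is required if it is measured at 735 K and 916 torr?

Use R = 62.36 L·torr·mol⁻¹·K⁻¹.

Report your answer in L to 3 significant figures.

n(CO) = PV/RT = (20300 × 0.164) / (62.36 × 979.15) = 0.05452 mol
n(H2O) = (1/1) × 0.05452 = 0.05452 mol
V = nRT/P = 0.05452 × 62.36 × 735 / 916 = 2.728 L

2.73 L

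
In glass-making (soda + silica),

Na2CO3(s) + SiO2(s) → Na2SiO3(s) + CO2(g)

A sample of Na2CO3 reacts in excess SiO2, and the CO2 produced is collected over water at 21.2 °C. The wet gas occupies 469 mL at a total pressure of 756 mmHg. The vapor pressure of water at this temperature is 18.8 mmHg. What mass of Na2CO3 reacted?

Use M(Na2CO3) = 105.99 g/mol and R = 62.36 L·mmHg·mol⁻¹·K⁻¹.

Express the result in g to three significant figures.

P(CO2) = 756 − 18.8 = 737.2 mmHg
n(CO2) = PV/RT = (737.2 × 0.4690) / (62.36 × 294.35) = 0.01884 mol
n(Na2CO3) = (1/1) × 0.01884 = 0.01884 mol
m(Na2CO3) = 0.01884 × 105.99 = 1.997 g

2.00 g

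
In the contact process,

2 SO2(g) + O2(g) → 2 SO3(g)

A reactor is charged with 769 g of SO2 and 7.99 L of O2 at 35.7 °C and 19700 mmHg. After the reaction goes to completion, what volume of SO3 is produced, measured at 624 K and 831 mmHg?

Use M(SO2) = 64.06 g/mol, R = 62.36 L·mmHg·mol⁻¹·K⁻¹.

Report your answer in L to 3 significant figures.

562 L

n(SO2) = 769 / 64.06 = 12.00 mol
n(O2) = PV/RT = (19700 × 7.99) / (62.36 × 308.85) = 8.173 mol
For 12.00 mol SO2, stoichiometry requires (1/2) × 12.00 = 6.000 mol O2; 8.173 mol is available, so SO2 is limiting.
n(SO3) = (2/2) × 12.00 = 12.00 mol
V(SO3) = nRT/P = 12.00 × 62.36 × 624 / 831 = 561.9 L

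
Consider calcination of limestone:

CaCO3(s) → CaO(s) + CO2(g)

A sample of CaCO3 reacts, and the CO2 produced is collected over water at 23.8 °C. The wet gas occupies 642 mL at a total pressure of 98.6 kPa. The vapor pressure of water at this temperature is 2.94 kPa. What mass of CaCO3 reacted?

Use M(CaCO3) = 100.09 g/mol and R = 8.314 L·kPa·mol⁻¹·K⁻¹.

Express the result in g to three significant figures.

P(CO2) = 98.6 − 2.94 = 95.66 kPa
n(CO2) = PV/RT = (95.66 × 0.6420) / (8.314 × 296.95) = 0.02488 mol
n(CaCO3) = (1/1) × 0.02488 = 0.02488 mol
m(CaCO3) = 0.02488 × 100.09 = 2.490 g

2.49 g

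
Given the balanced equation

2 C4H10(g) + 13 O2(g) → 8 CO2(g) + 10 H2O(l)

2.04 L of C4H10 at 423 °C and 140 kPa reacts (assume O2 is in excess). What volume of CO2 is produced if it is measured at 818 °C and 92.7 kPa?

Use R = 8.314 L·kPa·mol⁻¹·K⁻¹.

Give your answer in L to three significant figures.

n(C4H10) = PV/RT = (140 × 2.04) / (8.314 × 696.15) = 0.04935 mol
n(CO2) = (8/2) × 0.04935 = 0.1974 mol
V = nRT/P = 0.1974 × 8.314 × 1091.15 / 92.7 = 19.32 L

19.3 L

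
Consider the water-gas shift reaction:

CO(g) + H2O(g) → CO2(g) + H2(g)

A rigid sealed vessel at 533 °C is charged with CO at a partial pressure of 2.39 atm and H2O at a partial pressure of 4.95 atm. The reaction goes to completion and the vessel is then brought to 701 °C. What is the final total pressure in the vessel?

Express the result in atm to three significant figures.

8.87 atm

Because the vessel is rigid and T is held at 533 °C, work the stoichiometry in partial pressures (P_i = n_iRT/V).
P(H2O) required for 2.39 atm of CO = (1/1) × 2.39 = 2.390 atm; available 4.95 atm, so CO is limiting.
P(H2O) remaining = 4.95 − (1/1) × 2.39 = 2.560 atm
P(gaseous products) = (1+1)/1 × 2.39 = 4.780 atm
P_total at 533 °C = 2.560 + 4.780 = 7.340 atm
Scaling to 701 °C: P = 7.340 × 974.15/806.15 = 8.870 atm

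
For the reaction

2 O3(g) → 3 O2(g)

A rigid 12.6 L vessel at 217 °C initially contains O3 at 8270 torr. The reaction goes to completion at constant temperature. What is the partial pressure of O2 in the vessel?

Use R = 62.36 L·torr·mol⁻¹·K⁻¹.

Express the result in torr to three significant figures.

n(O3)₀ = PV/RT = (8270 × 12.6) / (62.36 × 490.15) = 3.409 mol
n(O2) = (3/2) × 3.409 = 5.114 mol
P(O2) = nRT/V = 5.114 × 62.36 × 490.15 / 12.6 = 12410 torr

12400 torr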